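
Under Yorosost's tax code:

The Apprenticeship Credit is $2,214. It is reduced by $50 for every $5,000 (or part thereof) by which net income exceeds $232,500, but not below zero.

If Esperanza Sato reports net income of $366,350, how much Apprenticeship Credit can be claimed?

Apprenticeship Credit: income exceeds $232,500 by $133,850, which is 27 full-or-partial $5,000 increments; reduction = 27 × $50 = $1,350, leaving $864.

$864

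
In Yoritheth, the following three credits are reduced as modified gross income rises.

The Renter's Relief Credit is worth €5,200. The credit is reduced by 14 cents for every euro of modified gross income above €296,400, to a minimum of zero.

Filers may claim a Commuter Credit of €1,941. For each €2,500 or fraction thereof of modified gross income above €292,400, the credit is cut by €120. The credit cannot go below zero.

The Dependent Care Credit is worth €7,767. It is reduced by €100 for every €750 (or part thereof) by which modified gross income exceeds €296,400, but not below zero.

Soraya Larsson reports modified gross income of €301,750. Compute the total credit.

Renter's Relief Credit: 14% of the €5,350 excess over €296,400 is €749; credit = €5,200 − €749 = €4,451.
Commuter Credit: income exceeds €292,400 by €9,350, which is 4 full-or-partial €2,500 increments; reduction = 4 × €120 = €480, leaving €1,461.
Dependent Care Credit: income exceeds €296,400 by €5,350, which is 8 full-or-partial €750 increments; reduction = 8 × €100 = €800, leaving €6,967.
Total: €4,451 + €1,461 + €6,967 = €12,879.

€12,879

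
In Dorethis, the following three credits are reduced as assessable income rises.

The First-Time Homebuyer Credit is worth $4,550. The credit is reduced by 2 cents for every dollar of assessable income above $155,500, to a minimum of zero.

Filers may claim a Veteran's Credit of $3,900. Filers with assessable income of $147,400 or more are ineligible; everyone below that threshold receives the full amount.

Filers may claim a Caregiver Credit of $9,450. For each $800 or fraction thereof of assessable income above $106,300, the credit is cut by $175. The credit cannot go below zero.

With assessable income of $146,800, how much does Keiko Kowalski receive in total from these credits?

First-Time Homebuyer Credit: $146,800 is at or below the $155,500 threshold, so the full $4,550 applies.
Veteran's Credit: $146,800 is below the $147,400 cutoff, so the full $3,900 applies.
Caregiver Credit: income exceeds $106,300 by $40,500, which is 51 full-or-partial $800 increments; reduction = 51 × $175 = $8,925, leaving $525.
Total: $4,550 + $3,900 + $525 = $8,975.

$8,975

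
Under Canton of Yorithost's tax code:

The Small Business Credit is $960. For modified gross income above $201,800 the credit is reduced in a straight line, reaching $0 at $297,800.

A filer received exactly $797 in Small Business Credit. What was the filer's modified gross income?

$797 is 797/960 of the full $960, so 163/960 of the $96,000 range has been used: income = $201,800 + $96,000 × 163/960 = $218,100.

$218,100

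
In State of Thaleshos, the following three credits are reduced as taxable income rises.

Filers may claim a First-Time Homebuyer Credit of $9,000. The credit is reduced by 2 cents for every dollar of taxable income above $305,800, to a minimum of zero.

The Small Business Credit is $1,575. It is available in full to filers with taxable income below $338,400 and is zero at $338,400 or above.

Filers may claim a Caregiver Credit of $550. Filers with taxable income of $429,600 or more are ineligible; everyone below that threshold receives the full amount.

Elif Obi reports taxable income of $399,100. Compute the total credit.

First-Time Homebuyer Credit: 2% of the $93,300 excess over $305,800 is $1,866; credit = $9,000 − $1,866 = $7,134.
Small Business Credit: $399,100 meets or exceeds the $338,400 cutoff, so the credit is $0.
Caregiver Credit: $399,100 is below the $429,600 cutoff, so the full $550 applies.
Total: $7,134 + $0 + $550 = $7,684.

$7,684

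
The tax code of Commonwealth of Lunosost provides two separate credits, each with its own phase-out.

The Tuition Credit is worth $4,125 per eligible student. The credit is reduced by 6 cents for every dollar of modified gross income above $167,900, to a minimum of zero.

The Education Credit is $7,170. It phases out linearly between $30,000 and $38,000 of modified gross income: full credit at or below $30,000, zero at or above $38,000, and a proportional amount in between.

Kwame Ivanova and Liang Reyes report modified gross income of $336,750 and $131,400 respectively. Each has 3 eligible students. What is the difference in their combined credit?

$10,131

Kwame ($336,750): Tuition Credit: base = 3 × $4,125 = $12,375. 6% of the $168,850 excess over $167,900 is $10,131; credit = $12,375 − $10,131 = $2,244. Education Credit: $336,750 is at or above $38,000, so the credit is $0. total $2,244 + $0 = $2,244
Liang ($131,400): Tuition Credit: base = 3 × $4,125 = $12,375. $131,400 is at or below the $167,900 threshold, so the full $12,375 applies. Education Credit: $131,400 is at or above $38,000, so the credit is $0. total $12,375 + $0 = $12,375
Difference: |$2,244 − $12,375| = $10,131.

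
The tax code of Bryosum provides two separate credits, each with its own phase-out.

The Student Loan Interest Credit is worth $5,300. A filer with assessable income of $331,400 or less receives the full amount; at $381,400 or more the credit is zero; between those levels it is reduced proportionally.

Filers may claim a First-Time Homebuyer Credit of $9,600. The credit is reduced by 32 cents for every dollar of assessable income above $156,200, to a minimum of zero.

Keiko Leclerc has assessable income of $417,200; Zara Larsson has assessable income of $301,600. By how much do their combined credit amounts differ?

$5,300

Keiko ($417,200): Student Loan Interest Credit: $417,200 is at or above $381,400, so the credit is $0. First-Time Homebuyer Credit: 32% of the $261,000 excess over $156,200 is $83,520 ≥ base, so the credit is $0. total $0 + $0 = $0
Zara ($301,600): Student Loan Interest Credit: $301,600 is at or below the $331,400 threshold, so the full $5,300 applies. First-Time Homebuyer Credit: 32% of the $145,400 excess over $156,200 is $46,528 ≥ base, so the credit is $0. total $5,300 + $0 = $5,300
Difference: |$0 − $5,300| = $5,300.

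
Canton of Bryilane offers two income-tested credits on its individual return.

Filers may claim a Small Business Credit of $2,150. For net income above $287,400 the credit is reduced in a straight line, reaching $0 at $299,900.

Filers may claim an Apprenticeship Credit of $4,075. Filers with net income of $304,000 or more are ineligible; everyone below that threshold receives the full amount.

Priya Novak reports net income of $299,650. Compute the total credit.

$4,118

Small Business Credit: $299,650 is $12,250 into a $12,500 phase-out range, leaving 250/12,500 of the credit: $2,150 × 250/12,500 = $43.
Apprenticeship Credit: $299,650 is below the $304,000 cutoff, so the full $4,075 applies.
Total: $43 + $4,075 = $4,118.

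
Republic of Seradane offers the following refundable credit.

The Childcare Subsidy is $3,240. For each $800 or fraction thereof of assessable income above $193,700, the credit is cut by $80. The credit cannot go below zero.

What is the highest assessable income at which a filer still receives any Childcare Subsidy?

$225,700

After 40 increments the reduction is 40 × $80 = $3,200, leaving $40; one more increment wipes it out. Increment 40 ends at excess 40 × $800 = $32,000, so the highest qualifying income is $193,700 + $32,000 = $225,700.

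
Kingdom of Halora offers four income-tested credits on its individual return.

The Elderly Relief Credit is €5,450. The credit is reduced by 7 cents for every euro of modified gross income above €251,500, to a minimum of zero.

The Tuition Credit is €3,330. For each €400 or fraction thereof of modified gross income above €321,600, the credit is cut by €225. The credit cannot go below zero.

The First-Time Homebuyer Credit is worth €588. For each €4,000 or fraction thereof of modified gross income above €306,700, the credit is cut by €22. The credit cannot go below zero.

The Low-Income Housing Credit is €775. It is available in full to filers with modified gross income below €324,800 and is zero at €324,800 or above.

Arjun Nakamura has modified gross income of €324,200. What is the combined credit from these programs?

Elderly Relief Credit: 7% of the €72,700 excess over €251,500 is €5,089; credit = €5,450 − €5,089 = €361.
Tuition Credit: income exceeds €321,600 by €2,600, which is 7 full-or-partial €400 increments; reduction = 7 × €225 = €1,575, leaving €1,755.
First-Time Homebuyer Credit: income exceeds €306,700 by €17,500, which is 5 full-or-partial €4,000 increments; reduction = 5 × €22 = €110, leaving €478.
Low-Income Housing Credit: €324,200 is below the €324,800 cutoff, so the full €775 applies.
Total: €361 + €1,755 + €478 + €775 = €3,369.

€3,369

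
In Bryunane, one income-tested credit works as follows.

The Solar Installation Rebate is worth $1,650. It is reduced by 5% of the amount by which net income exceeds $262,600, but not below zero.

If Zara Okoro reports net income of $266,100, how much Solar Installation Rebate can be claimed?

$1,475

Solar Installation Rebate: 5% of the $3,500 excess over $262,600 is $175; credit = $1,650 − $175 = $1,475.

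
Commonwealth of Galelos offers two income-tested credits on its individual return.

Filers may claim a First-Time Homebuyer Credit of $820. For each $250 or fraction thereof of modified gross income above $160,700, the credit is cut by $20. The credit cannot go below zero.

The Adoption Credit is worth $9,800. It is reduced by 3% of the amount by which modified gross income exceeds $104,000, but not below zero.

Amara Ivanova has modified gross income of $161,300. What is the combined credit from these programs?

$8,841

First-Time Homebuyer Credit: income exceeds $160,700 by $600, which is 3 full-or-partial $250 increments; reduction = 3 × $20 = $60, leaving $760.
Adoption Credit: 3% of the $57,300 excess over $104,000 is $1,719; credit = $9,800 − $1,719 = $8,081.
Total: $760 + $8,081 = $8,841.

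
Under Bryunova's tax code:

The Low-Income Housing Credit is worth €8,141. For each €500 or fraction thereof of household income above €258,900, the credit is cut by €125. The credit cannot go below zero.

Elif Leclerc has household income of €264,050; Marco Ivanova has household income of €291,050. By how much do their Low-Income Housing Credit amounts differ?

€6,750

Elif (€264,050): Low-Income Housing Credit: income exceeds €258,900 by €5,150, which is 11 full-or-partial €500 increments; reduction = 11 × €125 = €1,375, leaving €6,766.
Marco (€291,050): Low-Income Housing Credit: income exceeds €258,900 by €32,150, which is 65 full-or-partial €500 increments; reduction = 65 × €125 = €8,125, leaving €16.
Difference: |€6,766 − €16| = €6,750.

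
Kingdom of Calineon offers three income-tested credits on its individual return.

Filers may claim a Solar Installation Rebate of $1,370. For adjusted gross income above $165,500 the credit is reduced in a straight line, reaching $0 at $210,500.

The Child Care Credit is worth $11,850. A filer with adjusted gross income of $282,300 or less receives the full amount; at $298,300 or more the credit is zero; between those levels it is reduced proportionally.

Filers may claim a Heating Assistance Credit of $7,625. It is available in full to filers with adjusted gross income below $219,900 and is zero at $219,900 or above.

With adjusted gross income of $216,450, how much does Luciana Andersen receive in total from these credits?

Solar Installation Rebate: $216,450 is at or above $210,500, so the credit is $0.
Child Care Credit: $216,450 is at or below the $282,300 threshold, so the full $11,850 applies.
Heating Assistance Credit: $216,450 is below the $219,900 cutoff, so the full $7,625 applies.
Total: $0 + $11,850 + $7,625 = $19,475.

$19,475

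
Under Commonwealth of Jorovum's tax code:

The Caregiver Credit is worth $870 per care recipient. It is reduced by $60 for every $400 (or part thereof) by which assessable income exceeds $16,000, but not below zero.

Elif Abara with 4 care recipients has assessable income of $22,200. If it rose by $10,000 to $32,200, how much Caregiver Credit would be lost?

At $22,200 — base = 4 × $870 = $3,480. income exceeds $16,000 by $6,200, which is 16 full-or-partial $400 increments; reduction = 16 × $60 = $960, leaving $2,520.
At $32,200 — base = 4 × $870 = $3,480. income exceeds $16,000 by $16,200, which is 41 full-or-partial $400 increments; reduction = 41 × $60 = $2,460, leaving $1,020.
Lost: $2,520 − $1,020 = $1,500.

$1,500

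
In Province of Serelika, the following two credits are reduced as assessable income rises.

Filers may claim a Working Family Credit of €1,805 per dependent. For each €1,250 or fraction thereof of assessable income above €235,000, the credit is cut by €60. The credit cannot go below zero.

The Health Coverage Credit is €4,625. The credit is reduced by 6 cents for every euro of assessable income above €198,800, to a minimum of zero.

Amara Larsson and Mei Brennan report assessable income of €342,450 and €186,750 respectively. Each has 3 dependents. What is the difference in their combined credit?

Amara (€342,450): Working Family Credit: base = 3 × €1,805 = €5,415. income exceeds €235,000 by €107,450, which is 86 full-or-partial €1,250 increments; reduction = 86 × €60 = €5,160, leaving €255. Health Coverage Credit: 6% of the €143,650 excess over €198,800 is €8,619 ≥ base, so the credit is €0. total €255 + €0 = €255
Mei (€186,750): Working Family Credit: base = 3 × €1,805 = €5,415. €186,750 is at or below the €235,000 threshold, so the full €5,415 applies. Health Coverage Credit: €186,750 is at or below the €198,800 threshold, so the full €4,625 applies. total €5,415 + €4,625 = €10,040
Difference: |€255 − €10,040| = €9,785.

€9,785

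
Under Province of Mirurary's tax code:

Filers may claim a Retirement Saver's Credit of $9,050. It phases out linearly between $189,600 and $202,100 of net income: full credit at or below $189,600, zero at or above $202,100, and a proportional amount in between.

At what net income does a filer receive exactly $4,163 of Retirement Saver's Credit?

$196,350

$4,163 is 4,163/9,050 of the full $9,050, so 4,887/9,050 of the $12,500 range has been used: income = $189,600 + $12,500 × 4,887/9,050 = $196,350.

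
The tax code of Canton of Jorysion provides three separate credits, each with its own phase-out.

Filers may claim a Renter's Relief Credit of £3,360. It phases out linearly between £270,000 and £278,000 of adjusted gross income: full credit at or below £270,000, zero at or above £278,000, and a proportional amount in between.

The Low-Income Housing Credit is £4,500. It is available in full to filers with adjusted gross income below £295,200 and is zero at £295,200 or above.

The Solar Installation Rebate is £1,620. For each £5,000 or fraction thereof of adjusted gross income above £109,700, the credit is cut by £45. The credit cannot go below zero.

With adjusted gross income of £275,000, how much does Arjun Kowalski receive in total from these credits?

£5,850

Renter's Relief Credit: £275,000 is £5,000 into a £8,000 phase-out range, leaving 3,000/8,000 of the credit: £3,360 × 3,000/8,000 = £1,260.
Low-Income Housing Credit: £275,000 is below the £295,200 cutoff, so the full £4,500 applies.
Solar Installation Rebate: income exceeds £109,700 by £165,300, which is 34 full-or-partial £5,000 increments; reduction = 34 × £45 = £1,530, leaving £90.
Total: £1,260 + £4,500 + £90 = £5,850.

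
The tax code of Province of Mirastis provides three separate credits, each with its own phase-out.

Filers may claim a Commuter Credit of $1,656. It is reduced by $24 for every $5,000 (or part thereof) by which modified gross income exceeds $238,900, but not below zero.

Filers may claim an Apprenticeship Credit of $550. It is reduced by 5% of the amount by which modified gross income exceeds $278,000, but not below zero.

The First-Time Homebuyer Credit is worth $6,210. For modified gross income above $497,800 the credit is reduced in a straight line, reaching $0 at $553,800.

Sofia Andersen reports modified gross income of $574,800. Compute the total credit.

Commuter Credit: income exceeds $238,900 by $335,900, which is 68 full-or-partial $5,000 increments; reduction = 68 × $24 = $1,632, leaving $24.
Apprenticeship Credit: 5% of the $296,800 excess over $278,000 is $14,840 ≥ base, so the credit is $0.
First-Time Homebuyer Credit: $574,800 is at or above $553,800, so the credit is $0.
Total: $24 + $0 + $0 = $24.

$24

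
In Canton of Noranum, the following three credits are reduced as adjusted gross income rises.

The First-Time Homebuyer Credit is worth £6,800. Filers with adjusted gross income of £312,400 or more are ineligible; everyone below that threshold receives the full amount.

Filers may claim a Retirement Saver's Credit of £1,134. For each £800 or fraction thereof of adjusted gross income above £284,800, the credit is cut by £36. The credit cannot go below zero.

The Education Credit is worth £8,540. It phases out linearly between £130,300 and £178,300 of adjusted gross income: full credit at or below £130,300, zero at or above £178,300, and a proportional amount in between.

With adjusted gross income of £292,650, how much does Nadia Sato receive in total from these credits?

First-Time Homebuyer Credit: £292,650 is below the £312,400 cutoff, so the full £6,800 applies.
Retirement Saver's Credit: income exceeds £284,800 by £7,850, which is 10 full-or-partial £800 increments; reduction = 10 × £36 = £360, leaving £774.
Education Credit: £292,650 is at or above £178,300, so the credit is £0.
Total: £6,800 + £774 + £0 = £7,574.

£7,574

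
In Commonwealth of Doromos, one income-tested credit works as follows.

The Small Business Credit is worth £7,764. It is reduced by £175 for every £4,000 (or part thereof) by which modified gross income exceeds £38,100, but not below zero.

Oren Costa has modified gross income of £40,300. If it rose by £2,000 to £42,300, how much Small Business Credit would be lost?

£175

At £40,300 — income exceeds £38,100 by £2,200, which is 1 full-or-partial £4,000 increment; reduction = 1 × £175 = £175, leaving £7,589.
At £42,300 — income exceeds £38,100 by £4,200, which is 2 full-or-partial £4,000 increments; reduction = 2 × £175 = £350, leaving £7,414.
Lost: £7,589 − £7,414 = £175.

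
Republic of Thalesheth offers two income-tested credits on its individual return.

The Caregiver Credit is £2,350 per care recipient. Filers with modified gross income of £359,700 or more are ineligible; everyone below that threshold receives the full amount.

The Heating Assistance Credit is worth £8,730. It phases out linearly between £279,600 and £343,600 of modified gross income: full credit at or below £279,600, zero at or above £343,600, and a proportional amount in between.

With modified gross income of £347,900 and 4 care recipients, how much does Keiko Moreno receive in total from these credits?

£9,400

Caregiver Credit: base = 4 × £2,350 = £9,400. £347,900 is below the £359,700 cutoff, so the full £9,400 applies.
Heating Assistance Credit: £347,900 is at or above £343,600, so the credit is £0.
Total: £9,400 + £0 = £9,400.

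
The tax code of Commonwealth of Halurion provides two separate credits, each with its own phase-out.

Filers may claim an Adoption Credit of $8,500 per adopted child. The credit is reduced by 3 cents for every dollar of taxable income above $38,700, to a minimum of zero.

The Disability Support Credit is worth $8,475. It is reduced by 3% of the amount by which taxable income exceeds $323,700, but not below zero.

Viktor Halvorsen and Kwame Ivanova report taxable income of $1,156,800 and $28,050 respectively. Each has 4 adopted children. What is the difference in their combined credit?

$42,018

Viktor ($1,156,800): Adoption Credit: base = 4 × $8,500 = $34,000. 3% of the $1,118,100 excess over $38,700 is $33,543; credit = $34,000 − $33,543 = $457. Disability Support Credit: 3% of the $833,100 excess over $323,700 is $24,993 ≥ base, so the credit is $0. total $457 + $0 = $457
Kwame ($28,050): Adoption Credit: base = 4 × $8,500 = $34,000. $28,050 is at or below the $38,700 threshold, so the full $34,000 applies. Disability Support Credit: $28,050 is at or below the $323,700 threshold, so the full $8,475 applies. total $34,000 + $8,475 = $42,475
Difference: |$457 − $42,475| = $42,018.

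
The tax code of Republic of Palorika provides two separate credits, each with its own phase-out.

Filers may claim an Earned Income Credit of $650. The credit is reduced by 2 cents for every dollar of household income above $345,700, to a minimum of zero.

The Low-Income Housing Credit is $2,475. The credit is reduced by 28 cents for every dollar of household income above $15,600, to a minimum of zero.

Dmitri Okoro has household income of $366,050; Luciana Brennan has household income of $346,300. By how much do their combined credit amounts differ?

Dmitri ($366,050): Earned Income Credit: 2% of the $20,350 excess over $345,700 is $407; credit = $650 − $407 = $243. Low-Income Housing Credit: 28% of the $350,450 excess over $15,600 is $98,126 ≥ base, so the credit is $0. total $243 + $0 = $243
Luciana ($346,300): Earned Income Credit: 2% of the $600 excess over $345,700 is $12; credit = $650 − $12 = $638. Low-Income Housing Credit: 28% of the $330,700 excess over $15,600 is $92,596 ≥ base, so the credit is $0. total $638 + $0 = $638
Difference: |$243 − $638| = $395.

$395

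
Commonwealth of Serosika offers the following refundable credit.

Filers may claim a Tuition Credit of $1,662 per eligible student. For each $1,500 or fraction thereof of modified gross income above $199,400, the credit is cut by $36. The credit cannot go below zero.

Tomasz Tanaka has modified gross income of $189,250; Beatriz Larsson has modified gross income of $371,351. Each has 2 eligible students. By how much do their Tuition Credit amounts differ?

Tomasz ($189,250): Tuition Credit: base = 2 × $1,662 = $3,324. $189,250 is at or below the $199,400 threshold, so the full $3,324 applies.
Beatriz ($371,351): Tuition Credit: base = 2 × $1,662 = $3,324. income exceeds $199,400 by $171,951 → 115 increments × $36 = $4,140 ≥ base, so the credit is $0.
Difference: |$3,324 − $0| = $3,324.

$3,324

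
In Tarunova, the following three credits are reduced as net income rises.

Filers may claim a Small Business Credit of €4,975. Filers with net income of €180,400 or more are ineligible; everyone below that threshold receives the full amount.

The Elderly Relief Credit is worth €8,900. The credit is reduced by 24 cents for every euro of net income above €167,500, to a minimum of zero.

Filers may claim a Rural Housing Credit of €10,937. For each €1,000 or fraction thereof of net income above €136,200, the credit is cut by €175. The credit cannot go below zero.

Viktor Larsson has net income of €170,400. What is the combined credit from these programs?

Small Business Credit: €170,400 is below the €180,400 cutoff, so the full €4,975 applies.
Elderly Relief Credit: 24% of the €2,900 excess over €167,500 is €696; credit = €8,900 − €696 = €8,204.
Rural Housing Credit: income exceeds €136,200 by €34,200, which is 35 full-or-partial €1,000 increments; reduction = 35 × €175 = €6,125, leaving €4,812.
Total: €4,975 + €8,204 + €4,812 = €17,991.

€17,991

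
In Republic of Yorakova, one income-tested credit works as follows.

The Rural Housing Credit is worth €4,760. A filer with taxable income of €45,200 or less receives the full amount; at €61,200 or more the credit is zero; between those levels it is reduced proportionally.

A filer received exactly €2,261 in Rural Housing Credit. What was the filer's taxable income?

€2,261 is 2,261/4,760 of the full €4,760, so 2,499/4,760 of the €16,000 range has been used: income = €45,200 + €16,000 × 2,499/4,760 = €53,600.

€53,600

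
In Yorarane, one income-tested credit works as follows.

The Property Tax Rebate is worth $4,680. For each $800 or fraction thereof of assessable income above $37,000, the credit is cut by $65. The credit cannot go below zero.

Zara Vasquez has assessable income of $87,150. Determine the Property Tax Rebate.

$585

Property Tax Rebate: income exceeds $37,000 by $50,150, which is 63 full-or-partial $800 increments; reduction = 63 × $65 = $4,095, leaving $585.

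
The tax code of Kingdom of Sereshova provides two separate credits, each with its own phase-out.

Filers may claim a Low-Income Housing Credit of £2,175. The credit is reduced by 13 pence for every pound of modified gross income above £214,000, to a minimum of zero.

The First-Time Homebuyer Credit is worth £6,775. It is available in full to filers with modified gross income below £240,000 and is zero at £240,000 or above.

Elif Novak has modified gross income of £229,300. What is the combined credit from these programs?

Low-Income Housing Credit: 13% of the £15,300 excess over £214,000 is £1,989; credit = £2,175 − £1,989 = £186.
First-Time Homebuyer Credit: £229,300 is below the £240,000 cutoff, so the full £6,775 applies.
Total: £186 + £6,775 = £6,961.

£6,961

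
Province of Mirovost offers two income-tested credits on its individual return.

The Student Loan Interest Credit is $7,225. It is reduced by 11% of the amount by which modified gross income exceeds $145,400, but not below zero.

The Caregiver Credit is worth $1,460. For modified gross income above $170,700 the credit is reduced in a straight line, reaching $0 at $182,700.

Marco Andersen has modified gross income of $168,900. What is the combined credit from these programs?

$6,100

Student Loan Interest Credit: 11% of the $23,500 excess over $145,400 is $2,585; credit = $7,225 − $2,585 = $4,640.
Caregiver Credit: $168,900 is at or below the $170,700 threshold, so the full $1,460 applies.
Total: $4,640 + $1,460 = $6,100.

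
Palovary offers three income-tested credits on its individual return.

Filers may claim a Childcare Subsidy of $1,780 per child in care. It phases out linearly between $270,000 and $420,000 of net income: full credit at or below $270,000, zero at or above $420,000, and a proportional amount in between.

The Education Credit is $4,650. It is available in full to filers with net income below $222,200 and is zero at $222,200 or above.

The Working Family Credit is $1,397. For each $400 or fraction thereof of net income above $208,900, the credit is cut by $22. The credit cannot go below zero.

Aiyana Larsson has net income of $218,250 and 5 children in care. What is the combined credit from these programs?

$14,419

Childcare Subsidy: base = 5 × $1,780 = $8,900. $218,250 is at or below the $270,000 threshold, so the full $8,900 applies.
Education Credit: $218,250 is below the $222,200 cutoff, so the full $4,650 applies.
Working Family Credit: income exceeds $208,900 by $9,350, which is 24 full-or-partial $400 increments; reduction = 24 × $22 = $528, leaving $869.
Total: $8,900 + $4,650 + $869 = $14,419.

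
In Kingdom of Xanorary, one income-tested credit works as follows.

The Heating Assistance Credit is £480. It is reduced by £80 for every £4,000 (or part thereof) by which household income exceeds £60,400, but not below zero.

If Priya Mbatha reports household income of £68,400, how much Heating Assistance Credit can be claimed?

Heating Assistance Credit: income exceeds £60,400 by £8,000, which is 2 full-or-partial £4,000 increments; reduction = 2 × £80 = £160, leaving £320.

£320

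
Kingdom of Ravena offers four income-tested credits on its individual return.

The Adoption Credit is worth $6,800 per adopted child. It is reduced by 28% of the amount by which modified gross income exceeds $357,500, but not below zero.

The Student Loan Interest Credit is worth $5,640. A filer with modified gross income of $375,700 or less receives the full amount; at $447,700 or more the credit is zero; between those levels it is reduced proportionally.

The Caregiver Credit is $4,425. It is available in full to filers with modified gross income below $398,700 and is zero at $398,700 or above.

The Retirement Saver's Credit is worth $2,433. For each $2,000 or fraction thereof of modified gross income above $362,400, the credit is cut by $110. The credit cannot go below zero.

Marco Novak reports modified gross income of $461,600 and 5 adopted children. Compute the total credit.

$4,852

Adoption Credit: base = 5 × $6,800 = $34,000. 28% of the $104,100 excess over $357,500 is $29,148; credit = $34,000 − $29,148 = $4,852.
Student Loan Interest Credit: $461,600 is at or above $447,700, so the credit is $0.
Caregiver Credit: $461,600 meets or exceeds the $398,700 cutoff, so the credit is $0.
Retirement Saver's Credit: income exceeds $362,400 by $99,200 → 50 increments × $110 = $5,500 ≥ base, so the credit is $0.
Total: $4,852 + $0 + $0 + $0 = $4,852.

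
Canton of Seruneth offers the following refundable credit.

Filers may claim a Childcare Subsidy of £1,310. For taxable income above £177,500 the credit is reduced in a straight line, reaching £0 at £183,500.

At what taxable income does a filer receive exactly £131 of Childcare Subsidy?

£131 is 131/1,310 of the full £1,310, so 1,179/1,310 of the £6,000 range has been used: income = £177,500 + £6,000 × 1,179/1,310 = £182,900.

£182,900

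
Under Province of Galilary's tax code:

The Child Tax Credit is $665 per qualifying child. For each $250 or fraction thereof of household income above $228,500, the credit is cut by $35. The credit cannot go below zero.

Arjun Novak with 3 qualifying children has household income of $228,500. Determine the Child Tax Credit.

$1,995

Child Tax Credit: base = 3 × $665 = $1,995. $228,500 is at or below the $228,500 threshold, so the full $1,995 applies.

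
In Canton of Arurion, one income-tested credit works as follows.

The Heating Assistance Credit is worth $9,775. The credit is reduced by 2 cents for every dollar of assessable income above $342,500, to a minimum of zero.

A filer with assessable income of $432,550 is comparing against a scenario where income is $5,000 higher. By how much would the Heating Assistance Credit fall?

$100

At $432,550 — 2% of the $90,050 excess over $342,500 is $1,801; credit = $9,775 − $1,801 = $7,974.
At $437,550 — 2% of the $95,050 excess over $342,500 is $1,901; credit = $9,775 − $1,901 = $7,874.
Lost: $7,974 − $7,874 = $100.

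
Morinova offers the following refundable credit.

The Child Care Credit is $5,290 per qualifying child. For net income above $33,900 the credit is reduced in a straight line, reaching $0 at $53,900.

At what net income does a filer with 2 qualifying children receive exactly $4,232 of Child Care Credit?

$45,900

Full credit = 2 × $5,290 = $10,580.
$4,232 is 4,232/10,580 of the full $10,580, so 6,348/10,580 of the $20,000 range has been used: income = $33,900 + $20,000 × 6,348/10,580 = $45,900.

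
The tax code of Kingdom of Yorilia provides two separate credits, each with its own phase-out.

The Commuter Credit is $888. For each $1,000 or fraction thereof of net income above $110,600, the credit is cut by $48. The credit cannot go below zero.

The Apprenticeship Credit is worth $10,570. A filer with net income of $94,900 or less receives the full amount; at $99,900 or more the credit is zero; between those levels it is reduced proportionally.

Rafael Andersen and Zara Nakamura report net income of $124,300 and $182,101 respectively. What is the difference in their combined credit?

Rafael ($124,300): Commuter Credit: income exceeds $110,600 by $13,700, which is 14 full-or-partial $1,000 increments; reduction = 14 × $48 = $672, leaving $216. Apprenticeship Credit: $124,300 is at or above $99,900, so the credit is $0. total $216 + $0 = $216
Zara ($182,101): Commuter Credit: income exceeds $110,600 by $71,501 → 72 increments × $48 = $3,456 ≥ base, so the credit is $0. Apprenticeship Credit: $182,101 is at or above $99,900, so the credit is $0. total $0 + $0 = $0
Difference: |$216 − $0| = $216.

$216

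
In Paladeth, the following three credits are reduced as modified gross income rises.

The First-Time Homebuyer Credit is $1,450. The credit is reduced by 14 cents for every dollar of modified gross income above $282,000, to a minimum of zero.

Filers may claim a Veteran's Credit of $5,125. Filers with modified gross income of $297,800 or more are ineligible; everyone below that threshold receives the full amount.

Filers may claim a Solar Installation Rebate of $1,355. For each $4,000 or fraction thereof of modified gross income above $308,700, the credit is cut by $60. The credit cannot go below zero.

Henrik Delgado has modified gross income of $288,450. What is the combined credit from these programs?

First-Time Homebuyer Credit: 14% of the $6,450 excess over $282,000 is $903; credit = $1,450 − $903 = $547.
Veteran's Credit: $288,450 is below the $297,800 cutoff, so the full $5,125 applies.
Solar Installation Rebate: $288,450 is at or below the $308,700 threshold, so the full $1,355 applies.
Total: $547 + $5,125 + $1,355 = $7,027.

$7,027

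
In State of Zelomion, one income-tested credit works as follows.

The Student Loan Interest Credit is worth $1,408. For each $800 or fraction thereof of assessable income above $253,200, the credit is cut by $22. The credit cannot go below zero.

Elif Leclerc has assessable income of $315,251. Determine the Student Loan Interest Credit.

$0

Student Loan Interest Credit: income exceeds $253,200 by $62,051 → 78 increments × $22 = $1,716 ≥ base, so the credit is $0.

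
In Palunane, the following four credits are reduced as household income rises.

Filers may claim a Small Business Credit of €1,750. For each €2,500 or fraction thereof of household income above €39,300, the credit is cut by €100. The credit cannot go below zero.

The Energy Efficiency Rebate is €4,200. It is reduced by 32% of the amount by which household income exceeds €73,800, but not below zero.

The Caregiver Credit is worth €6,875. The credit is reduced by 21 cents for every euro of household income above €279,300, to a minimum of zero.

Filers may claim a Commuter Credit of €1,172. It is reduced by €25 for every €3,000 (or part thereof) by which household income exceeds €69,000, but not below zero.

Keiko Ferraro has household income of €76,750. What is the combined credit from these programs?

€11,478

Small Business Credit: income exceeds €39,300 by €37,450, which is 15 full-or-partial €2,500 increments; reduction = 15 × €100 = €1,500, leaving €250.
Energy Efficiency Rebate: 32% of the €2,950 excess over €73,800 is €944; credit = €4,200 − €944 = €3,256.
Caregiver Credit: €76,750 is at or below the €279,300 threshold, so the full €6,875 applies.
Commuter Credit: income exceeds €69,000 by €7,750, which is 3 full-or-partial €3,000 increments; reduction = 3 × €25 = €75, leaving €1,097.
Total: €250 + €3,256 + €6,875 + €1,097 = €11,478.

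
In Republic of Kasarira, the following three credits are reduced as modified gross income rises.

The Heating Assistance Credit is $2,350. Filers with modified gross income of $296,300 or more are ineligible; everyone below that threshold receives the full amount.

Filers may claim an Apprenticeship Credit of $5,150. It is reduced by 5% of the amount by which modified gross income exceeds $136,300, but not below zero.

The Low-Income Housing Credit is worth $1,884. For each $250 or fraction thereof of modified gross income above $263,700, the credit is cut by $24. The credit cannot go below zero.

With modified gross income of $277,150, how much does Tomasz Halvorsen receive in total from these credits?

Heating Assistance Credit: $277,150 is below the $296,300 cutoff, so the full $2,350 applies.
Apprenticeship Credit: 5% of the $140,850 excess over $136,300 is $7,042.50 ≥ base, so the credit is $0.
Low-Income Housing Credit: income exceeds $263,700 by $13,450, which is 54 full-or-partial $250 increments; reduction = 54 × $24 = $1,296, leaving $588.
Total: $2,350 + $0 + $588 = $2,938.

$2,938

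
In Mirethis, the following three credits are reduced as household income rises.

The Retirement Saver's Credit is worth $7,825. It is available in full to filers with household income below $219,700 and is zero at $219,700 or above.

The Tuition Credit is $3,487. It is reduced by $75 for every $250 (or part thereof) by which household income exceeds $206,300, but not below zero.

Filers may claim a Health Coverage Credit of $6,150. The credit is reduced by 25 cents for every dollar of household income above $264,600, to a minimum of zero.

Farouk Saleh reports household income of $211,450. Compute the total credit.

Retirement Saver's Credit: $211,450 is below the $219,700 cutoff, so the full $7,825 applies.
Tuition Credit: income exceeds $206,300 by $5,150, which is 21 full-or-partial $250 increments; reduction = 21 × $75 = $1,575, leaving $1,912.
Health Coverage Credit: $211,450 is at or below the $264,600 threshold, so the full $6,150 applies.
Total: $7,825 + $1,912 + $6,150 = $15,887.

$15,887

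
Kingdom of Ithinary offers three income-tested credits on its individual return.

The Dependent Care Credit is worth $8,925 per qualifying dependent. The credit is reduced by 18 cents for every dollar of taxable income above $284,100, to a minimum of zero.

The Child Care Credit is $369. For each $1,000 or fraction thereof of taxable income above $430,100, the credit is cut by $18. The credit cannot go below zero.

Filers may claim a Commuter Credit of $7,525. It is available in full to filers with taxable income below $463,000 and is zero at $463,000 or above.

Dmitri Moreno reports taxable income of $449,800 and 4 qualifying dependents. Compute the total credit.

Dependent Care Credit: base = 4 × $8,925 = $35,700. 18% of the $165,700 excess over $284,100 is $29,826; credit = $35,700 − $29,826 = $5,874.
Child Care Credit: income exceeds $430,100 by $19,700, which is 20 full-or-partial $1,000 increments; reduction = 20 × $18 = $360, leaving $9.
Commuter Credit: $449,800 is below the $463,000 cutoff, so the full $7,525 applies.
Total: $5,874 + $9 + $7,525 = $13,408.

$13,408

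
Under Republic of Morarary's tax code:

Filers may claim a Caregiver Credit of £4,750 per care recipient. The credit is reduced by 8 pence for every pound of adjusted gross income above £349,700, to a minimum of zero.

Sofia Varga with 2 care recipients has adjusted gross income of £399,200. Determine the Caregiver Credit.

Caregiver Credit: base = 2 × £4,750 = £9,500. 8% of the £49,500 excess over £349,700 is £3,960; credit = £9,500 − £3,960 = £5,540.

£5,540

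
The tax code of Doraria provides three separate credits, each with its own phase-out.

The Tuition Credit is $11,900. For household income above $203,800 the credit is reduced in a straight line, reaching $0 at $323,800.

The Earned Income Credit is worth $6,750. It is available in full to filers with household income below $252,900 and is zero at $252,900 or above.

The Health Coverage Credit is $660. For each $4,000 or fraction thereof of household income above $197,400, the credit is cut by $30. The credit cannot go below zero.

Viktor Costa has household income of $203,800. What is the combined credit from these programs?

Tuition Credit: $203,800 is at or below the $203,800 threshold, so the full $11,900 applies.
Earned Income Credit: $203,800 is below the $252,900 cutoff, so the full $6,750 applies.
Health Coverage Credit: income exceeds $197,400 by $6,400, which is 2 full-or-partial $4,000 increments; reduction = 2 × $30 = $60, leaving $600.
Total: $11,900 + $6,750 + $600 = $19,250.

$19,250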